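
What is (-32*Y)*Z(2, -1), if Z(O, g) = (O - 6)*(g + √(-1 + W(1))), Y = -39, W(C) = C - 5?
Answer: 4992 - 4992*I*√5 ≈ 4992.0 - 11162.0*I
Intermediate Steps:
W(C) = -5 + C
Z(O, g) = (-6 + O)*(g + I*√5) (Z(O, g) = (O - 6)*(g + √(-1 + (-5 + 1))) = (-6 + O)*(g + √(-1 - 4)) = (-6 + O)*(g + √(-5)) = (-6 + O)*(g + I*√5))
(-32*Y)*Z(2, -1) = (-32*(-39))*(-6*(-1) + 2*(-1) - 6*I*√5 + I*2*√5) = 1248*(6 - 2 - 6*I*√5 + 2*I*√5) = 1248*(4 - 4*I*√5) = 4992 - 4992*I*√5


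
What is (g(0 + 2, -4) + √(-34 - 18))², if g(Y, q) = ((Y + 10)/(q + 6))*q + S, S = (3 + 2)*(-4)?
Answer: 1884 - 176*I*√13 ≈ 1884.0 - 634.58*I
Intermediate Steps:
S = -20 (S = 5*(-4) = -20)
g(Y, q) = -20 + q*(10 + Y)/(6 + q) (g(Y, q) = ((Y + 10)/(q + 6))*q - 20 = ((10 + Y)/(6 + q))*q - 20 = q*(10 + Y)/(6 + q) - 20 = -20 + q*(10 + Y)/(6 + q))
(g(0 + 2, -4) + √(-34 - 18))² = ((-120 - 10*(-4) + (0 + 2)*(-4))/(6 - 4) + √(-34 - 18))² = ((-120 + 40 + 2*(-4))/2 + √(-52))² = ((-120 + 40 - 8)/2 + 2*I*√13)² = ((½)*(-88) + 2*I*√13)² = (-44 + 2*I*√13)²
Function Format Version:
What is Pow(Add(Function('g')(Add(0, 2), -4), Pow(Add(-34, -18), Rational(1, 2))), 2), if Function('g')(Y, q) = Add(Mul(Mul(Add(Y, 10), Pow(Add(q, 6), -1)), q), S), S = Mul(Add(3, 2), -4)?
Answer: Add(1884, Mul(-176, I, Pow(13, Rational(1, 2)))) ≈ Add(1884.0, Mul(-634.58, I))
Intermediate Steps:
S = -20 (S = Mul(5, -4) = -20)
Function('g')(Y, q) = Add(-20, Mul(q, Pow(Add(6, q), -1), Add(10, Y))) (Function('g')(Y, q) = Add(Mul(Mul(Add(Y, 10), Pow(Add(q, 6), -1)), q), -20) = Add(Mul(Mul(Add(10, Y), Pow(Add(6, q), -1)), q), -20) = Add(Mul(Mul(Pow(Add(6, q), -1), Add(10, Y)), q), -20) = Add(Mul(q, Pow(Add(6, q), -1), Add(10, Y)), -20) = Add(-20, Mul(q, Pow(Add(6, q), -1), Add(10, Y))))
Pow(Add(Function('g')(Add(0, 2), -4), Pow(Add(-34, -18), Rational(1, 2))), 2) = Pow(Add(Mul(Pow(Add(6, -4), -1), Add(-120, Mul(-10, -4), Mul(Add(0, 2), -4))), Pow(Add(-34, -18), Rational(1, 2))), 2) = Pow(Add(Mul(Pow(2, -1), Add(-120, 40, Mul(2, -4))), Pow(-52, Rational(1, 2))), 2) = Pow(Add(Mul(Rational(1, 2), Add(-120, 40, -8)), Mul(2, I, Pow(13, Rational(1, 2)))), 2) = Pow(Add(Mul(Rational(1, 2), -88), Mul(2, I, Pow(13, Rational(1, 2)))), 2) = Pow(Add(-44, Mul(2, I, Pow(13, Rational(1, 2)))), 2)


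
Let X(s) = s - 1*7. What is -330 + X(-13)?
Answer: -350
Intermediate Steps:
X(s) = -7 + s (X(s) = s - 7 = -7 + s)
-330 + X(-13) = -330 + (-7 - 13) = -330 - 20 = -350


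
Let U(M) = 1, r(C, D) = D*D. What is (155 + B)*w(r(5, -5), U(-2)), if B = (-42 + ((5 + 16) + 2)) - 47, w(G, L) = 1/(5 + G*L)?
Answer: 89/30 ≈ 2.9667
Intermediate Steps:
r(C, D) = D²
B = -66 (B = (-42 + (21 + 2)) - 47 = (-42 + 23) - 47 = -19 - 47 = -66)
(155 + B)*w(r(5, -5), U(-2)) = (155 - 66)/(5 + (-5)²*1) = 89/(5 + 25*1) = 89/(5 + 25) = 89/30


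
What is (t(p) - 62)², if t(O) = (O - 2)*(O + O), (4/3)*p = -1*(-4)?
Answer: 3136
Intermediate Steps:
p = 3 (p = 3*(-1*(-4))/4 = (¾)*4 = 3)
t(O) = 2*O*(-2 + O) (t(O) = (-2 + O)*(2*O) = 2*O*(-2 + O))
(t(p) - 62)² = (2*3*(-2 + 3) - 62)² = (2*3*1 - 62)² = (6 - 62)² = (-56)² = 3136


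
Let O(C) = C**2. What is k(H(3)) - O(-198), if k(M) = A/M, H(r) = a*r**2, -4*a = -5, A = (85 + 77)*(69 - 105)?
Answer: -198612/5 ≈ -39722.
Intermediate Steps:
A = -5832 (A = 162*(-36) = -5832)
a = 5/4 (a = -1/4*(-5) = 5/4 ≈ 1.2500)
H(r) = 5*r**2/4
k(M) = -5832/M
k(H(3)) - O(-198) = -5832/((5/4)*3**2) - 1*(-198)**2 = -5832/((5/4)*9) - 1*39204 = -5832/45/4 - 39204 = -5832*4/45 - 39204 = -2592/5 - 39204 = -198612/5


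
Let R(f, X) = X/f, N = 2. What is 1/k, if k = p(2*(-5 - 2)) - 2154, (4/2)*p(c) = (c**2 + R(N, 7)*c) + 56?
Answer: -2/4105 ≈ -0.00048721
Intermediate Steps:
p(c) = 28 + c**2/2 + 7*c/4 (p(c) = ((c**2 + (7/2)*c) + 56)/2 = ((c**2 + (7*(1/2))*c) + 56)/2 = ((c**2 + 7*c/2) + 56)/2 = (56 + c**2 + 7*c/2)/2 = 28 + c**2/2 + 7*c/4)
k = -4105/2 (k = (28 + (2*(-5 - 2))**2/2 + 7*(2*(-5 - 2))/4) - 2154 = (28 + (2*(-7))**2/2 + 7*(2*(-7))/4) - 2154 = (28 + (1/2)*(-14)**2 + (7/4)*(-14)) - 2154 = (28 + (1/2)*196 - 49/2) - 2154 = (28 + 98 - 49/2) - 2154 = 203/2 - 2154 = -4105/2 ≈ -2052.5)
1/k = 1/(-4105/2) = -2/4105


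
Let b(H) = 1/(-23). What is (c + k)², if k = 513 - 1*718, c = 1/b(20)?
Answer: 51984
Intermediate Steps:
b(H) = -1/23
c = -23 (c = 1/(-1/23) = -23)
k = -205 (k = 513 - 718 = -205)
(c + k)² = (-23 - 205)² = (-228)² = 51984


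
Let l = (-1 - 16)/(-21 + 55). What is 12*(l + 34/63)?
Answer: 10/21 ≈ 0.47619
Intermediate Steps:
l = -½ (l = -17/34 = -17*1/34 = -½ ≈ -0.50000)
12*(l + 34/63) = 12*(-½ + 34/63) = 12*(5/126) = 10/21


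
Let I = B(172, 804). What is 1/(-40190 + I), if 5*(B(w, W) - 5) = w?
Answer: -5/200753 ≈ -2.4906e-5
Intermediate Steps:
B(w, W) = 5 + w/5
I = 197/5 (I = 5 + (⅕)*172 = 5 + 172/5 = 197/5 ≈ 39.400)
1/(-40190 + I) = 1/(-40190 + 197/5) = 1/(-200753/5) = -5/200753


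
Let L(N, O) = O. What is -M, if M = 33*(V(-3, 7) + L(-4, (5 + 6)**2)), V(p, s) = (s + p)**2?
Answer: -4521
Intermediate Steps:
V(p, s) = (p + s)**2
M = 4521 (M = 33*((-3 + 7)**2 + (5 + 6)**2) = 33*(4**2 + 11**2) = 33*(16 + 121) = 33*137 = 4521)
-M = -1*4521 = -4521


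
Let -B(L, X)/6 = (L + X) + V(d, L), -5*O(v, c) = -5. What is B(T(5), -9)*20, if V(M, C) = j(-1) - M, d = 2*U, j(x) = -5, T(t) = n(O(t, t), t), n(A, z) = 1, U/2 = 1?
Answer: 2040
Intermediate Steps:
U = 2 (U = 2*1 = 2)
O(v, c) = 1 (O(v, c) = -⅕*(-5) = 1)
T(t) = 1
d = 4 (d = 2*2 = 4)
V(M, C) = -5 - M
B(L, X) = 54 - 6*L - 6*X (B(L, X) = -6*((L + X) + (-5 - 1*4)) = -6*((L + X) + (-5 - 4)) = -6*((L + X) - 9) = -6*(-9 + L + X) = 54 - 6*L - 6*X)
B(T(5), -9)*20 = (54 - 6*1 - 6*(-9))*20 = (54 - 6 + 54)*20 = 102*20 = 2040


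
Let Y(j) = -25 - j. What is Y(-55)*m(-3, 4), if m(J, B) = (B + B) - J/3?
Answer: 270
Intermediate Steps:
m(J, B) = 2*B - J/3
Y(-55)*m(-3, 4) = (-25 - 1*(-55))*(2*4 - 1/3*(-3)) = (-25 + 55)*(8 + 1) = 30*9 = 270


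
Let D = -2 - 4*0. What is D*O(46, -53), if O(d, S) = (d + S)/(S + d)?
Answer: -2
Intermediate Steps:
O(d, S) = 1 (O(d, S) = (S + d)/(S + d) = 1)
D = -2 (D = -2 + 0 = -2)
D*O(46, -53) = -2*1 = -2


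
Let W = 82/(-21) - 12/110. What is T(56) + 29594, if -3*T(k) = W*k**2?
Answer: 16725958/495 ≈ 33790.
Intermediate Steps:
W = -4636/1155 (W = 82*(-1/21) - 12*1/110 = -82/21 - 6/55 = -4636/1155 ≈ -4.0139)
T(k) = 4636*k**2/3465 (T(k) = -(-4636)*k**2/3465 = 4636*k**2/3465)
T(56) + 29594 = (4636/3465)*56**2 + 29594 = (4636/3465)*3136 + 29594 = 2076928/495 + 29594 = 16725958/495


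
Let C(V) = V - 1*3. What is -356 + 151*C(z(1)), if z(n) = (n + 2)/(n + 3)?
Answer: -2783/4 ≈ -695.75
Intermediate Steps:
z(n) = (2 + n)/(3 + n)
C(V) = -3 + V (C(V) = V - 3 = -3 + V)
-356 + 151*C(z(1)) = -356 + 151*(-3 + (2 + 1)/(3 + 1)) = -356 + 151*(-3 + 3/4) = -356 + 151*(-3 + (¼)*3) = -356 + 151*(-3 + ¾) = -356 + 151*(-9/4) = -356 - 1359/4 = -2783/4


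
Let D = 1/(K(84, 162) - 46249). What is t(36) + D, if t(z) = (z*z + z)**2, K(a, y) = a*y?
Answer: 57912445583/32641 ≈ 1.7742e+6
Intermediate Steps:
t(z) = (z + z**2)**2 (t(z) = (z**2 + z)**2 = (z + z**2)**2)
D = -1/32641 (D = 1/(84*162 - 46249) = 1/(13608 - 46249) = 1/(-32641) = -1/32641 ≈ -3.0636e-5)
t(36) + D = 36**2*(1 + 36)**2 - 1/32641 = 1296*37**2 - 1/32641 = 1296*1369 - 1/32641 = 1774224 - 1/32641 = 57912445583/32641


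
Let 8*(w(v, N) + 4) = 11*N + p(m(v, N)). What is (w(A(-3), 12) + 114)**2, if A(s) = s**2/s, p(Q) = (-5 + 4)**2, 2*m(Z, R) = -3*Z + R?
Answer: 1026169/64 ≈ 16034.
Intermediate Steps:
m(Z, R) = R/2 - 3*Z/2 (m(Z, R) = (-3*Z + R)/2 = (R - 3*Z)/2 = R/2 - 3*Z/2)
p(Q) = 1 (p(Q) = (-1)**2 = 1)
A(s) = s
w(v, N) = -31/8 + 11*N/8 (w(v, N) = -4 + (11*N + 1)/8 = -4 + (1 + 11*N)/8 = -4 + (1/8 + 11*N/8) = -31/8 + 11*N/8)
(w(A(-3), 12) + 114)**2 = ((-31/8 + (11/8)*12) + 114)**2 = ((-31/8 + 33/2) + 114)**2 = (101/8 + 114)**2 = (1013/8)**2 = 1026169/64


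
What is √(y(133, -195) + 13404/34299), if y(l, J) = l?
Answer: √17435976681/11433 ≈ 11.549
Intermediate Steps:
√(y(133, -195) + 13404/34299) = √(133 + 13404/34299) = √(133 + 13404*(1/34299)) = √(133 + 4468/11433) = √(1525057/11433) = √17435976681/11433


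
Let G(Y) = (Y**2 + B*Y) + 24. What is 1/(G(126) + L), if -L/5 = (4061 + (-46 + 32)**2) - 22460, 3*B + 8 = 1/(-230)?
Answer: 115/12256564 ≈ 9.3827e-6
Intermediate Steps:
B = -1841/690 (B = -8/3 + (1/3)/(-230) = -8/3 + (1/3)*(-1/230) = -8/3 - 1/690 = -1841/690 ≈ -2.6681)
G(Y) = 24 + Y**2 - 1841*Y/690 (G(Y) = (Y**2 - 1841*Y/690) + 24 = 24 + Y**2 - 1841*Y/690)
L = 91015 (L = -5*((4061 + (-46 + 32)**2) - 22460) = -5*((4061 + (-14)**2) - 22460) = -5*((4061 + 196) - 22460) = -5*(4257 - 22460) = -5*(-18203) = 91015)
1/(G(126) + L) = 1/((24 + 126**2 - 1841/690*126) + 91015) = 1/((24 + 15876 - 38661/115) + 91015) = 1/(1789839/115 + 91015) = 1/(12256564/115) = 115/12256564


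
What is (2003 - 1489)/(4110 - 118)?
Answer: 257/1996 ≈ 0.12876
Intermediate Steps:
(2003 - 1489)/(4110 - 118) = 514/3992 = 514*(1/3992) = 257/1996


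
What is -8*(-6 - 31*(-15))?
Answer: -3672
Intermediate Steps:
-8*(-6 - 31*(-15)) = -8*(-6 + 465) = -8*459 = -3672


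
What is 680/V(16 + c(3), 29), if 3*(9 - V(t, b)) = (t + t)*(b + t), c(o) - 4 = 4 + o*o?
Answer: -136/271 ≈ -0.50185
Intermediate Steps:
c(o) = 8 + o² (c(o) = 4 + (4 + o*o) = 4 + (4 + o²) = 8 + o²)
V(t, b) = 9 - 2*t*(b + t)/3 (V(t, b) = 9 - (t + t)*(b + t)/3 = 9 - 2*t*(b + t)/3)
680/V(16 + c(3), 29) = 680/(9 - 2*(16 + (8 + 3²))²/3 - ⅔*29*(16 + (8 + 3²))) = 680/(9 - 2*(16 + (8 + 9))²/3 - ⅔*29*(16 + (8 + 9))) = 680/(9 - 2*(16 + 17)²/3 - ⅔*29*(16 + 17)) = 680/(9 - ⅔*33² - ⅔*29*33) = 680/(9 - ⅔*1089 - 638) = 680/(9 - 726 - 638) = 680/(-1355) = 680*(-1/1355) = -136/271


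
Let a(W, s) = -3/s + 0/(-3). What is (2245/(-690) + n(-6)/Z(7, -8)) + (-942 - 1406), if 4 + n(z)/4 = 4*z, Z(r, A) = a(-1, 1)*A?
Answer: -325117/138 ≈ -2355.9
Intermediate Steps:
a(W, s) = -3/s (a(W, s) = -3/s + 0*(-1/3) = -3/s + 0 = -3/s)
Z(r, A) = -3*A (Z(r, A) = (-3/1)*A = (-3*1)*A = -3*A)
n(z) = -16 + 16*z (n(z) = -16 + 4*(4*z) = -16 + 16*z)
(2245/(-690) + n(-6)/Z(7, -8)) + (-942 - 1406) = (2245/(-690) + (-16 + 16*(-6))/((-3*(-8)))) + (-942 - 1406) = (2245*(-1/690) + (-16 - 96)/24) - 2348 = (-449/138 - 112*1/24) - 2348 = (-449/138 - 14/3) - 2348 = -1093/138 - 2348 = -325117/138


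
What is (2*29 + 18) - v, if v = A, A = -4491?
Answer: 4567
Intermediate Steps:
v = -4491
(2*29 + 18) - v = (2*29 + 18) - 1*(-4491) = (58 + 18) + 4491 = 76 + 4491 = 4567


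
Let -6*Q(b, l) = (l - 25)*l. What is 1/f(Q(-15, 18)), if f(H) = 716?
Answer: 1/716 ≈ 0.0013966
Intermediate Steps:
Q(b, l) = -l*(-25 + l)/6 (Q(b, l) = -(l - 25)*l/6 = -(-25 + l)*l/6 = -l*(-25 + l)/6)
1/f(Q(-15, 18)) = 1/716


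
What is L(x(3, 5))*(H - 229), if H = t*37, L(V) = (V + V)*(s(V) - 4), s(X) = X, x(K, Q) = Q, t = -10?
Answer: -5990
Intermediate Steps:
L(V) = 2*V*(-4 + V) (L(V) = (V + V)*(V - 4) = (2*V)*(-4 + V) = 2*V*(-4 + V))
H = -370 (H = -10*37 = -370)
L(x(3, 5))*(H - 229) = (2*5*(-4 + 5))*(-370 - 229) = (2*5*1)*(-599) = 10*(-599) = -5990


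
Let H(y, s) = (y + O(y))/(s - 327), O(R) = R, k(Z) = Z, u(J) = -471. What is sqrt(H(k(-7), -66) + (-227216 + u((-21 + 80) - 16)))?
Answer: I*sqrt(35166023961)/393 ≈ 477.17*I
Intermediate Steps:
H(y, s) = 2*y/(-327 + s) (H(y, s) = (y + y)/(s - 327) = (2*y)/(-327 + s) = 2*y/(-327 + s))
sqrt(H(k(-7), -66) + (-227216 + u((-21 + 80) - 16))) = sqrt(2*(-7)/(-327 - 66) + (-227216 - 471)) = sqrt(2*(-7)/(-393) - 227687) = sqrt(2*(-7)*(-1/393) - 227687) = sqrt(14/393 - 227687) = sqrt(-89480977/393) = I*sqrt(35166023961)/393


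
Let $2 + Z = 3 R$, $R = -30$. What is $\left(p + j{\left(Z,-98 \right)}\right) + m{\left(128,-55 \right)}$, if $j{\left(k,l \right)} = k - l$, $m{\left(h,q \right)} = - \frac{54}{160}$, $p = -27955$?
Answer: $- \frac{2235947}{80} \approx -27949.0$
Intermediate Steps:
$m{\left(h,q \right)} = - \frac{27}{80}$ ($m{\left(h,q \right)} = \left(-54\right) \frac{1}{160} = - \frac{27}{80}$)
$Z = -92$ ($Z = -2 + 3 \left(-30\right) = -2 - 90 = -92$)
$\left(p + j{\left(Z,-98 \right)}\right) + m{\left(128,-55 \right)} = \left(-27955 - -6\right) - \frac{27}{80} = \left(-27955 + \left(-92 + 98\right)\right) - \frac{27}{80} = \left(-27955 + 6\right) - \frac{27}{80} = -27949 - \frac{27}{80} = - \frac{2235947}{80}$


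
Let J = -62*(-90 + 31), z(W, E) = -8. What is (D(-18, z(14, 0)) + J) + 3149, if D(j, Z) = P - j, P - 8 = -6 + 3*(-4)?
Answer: 6815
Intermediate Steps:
J = 3658 (J = -62*(-59) = 3658)
P = -10 (P = 8 + (-6 + 3*(-4)) = 8 + (-6 - 12) = 8 - 18 = -10)
D(j, Z) = -10 - j
(D(-18, z(14, 0)) + J) + 3149 = ((-10 - 1*(-18)) + 3658) + 3149 = ((-10 + 18) + 3658) + 3149 = (8 + 3658) + 3149 = 3666 + 3149 = 6815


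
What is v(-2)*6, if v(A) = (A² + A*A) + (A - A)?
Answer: 48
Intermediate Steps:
v(A) = 2*A² (v(A) = (A² + A²) + 0 = 2*A² + 0 = 2*A²)
v(-2)*6 = (2*(-2)²)*6 = (2*4)*6 = 8*6 = 48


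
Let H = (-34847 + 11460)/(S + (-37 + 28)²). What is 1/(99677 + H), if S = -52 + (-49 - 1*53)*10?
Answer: 991/98803294 ≈ 1.0030e-5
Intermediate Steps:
S = -1072 (S = -52 + (-49 - 53)*10 = -52 - 102*10 = -52 - 1020 = -1072)
H = 23387/991 (H = (-34847 + 11460)/(-1072 + (-37 + 28)²) = -23387/(-1072 + (-9)²) = -23387/(-1072 + 81) = -23387/(-991) = -23387*(-1/991) = 23387/991 ≈ 23.599)
1/(99677 + H) = 1/(99677 + 23387/991) = 1/(98803294/991) = 991/98803294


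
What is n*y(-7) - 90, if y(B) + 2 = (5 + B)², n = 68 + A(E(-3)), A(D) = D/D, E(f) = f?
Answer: 48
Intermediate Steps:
A(D) = 1
n = 69 (n = 68 + 1 = 69)
y(B) = -2 + (5 + B)²
n*y(-7) - 90 = 69*(-2 + (5 - 7)²) - 90 = 69*(-2 + (-2)²) - 90 = 69*(-2 + 4) - 90 = 69*2 - 90 = 138 - 90 = 48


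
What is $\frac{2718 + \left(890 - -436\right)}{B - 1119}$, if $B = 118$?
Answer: $- \frac{4044}{1001} \approx -4.04$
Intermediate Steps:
$\frac{2718 + \left(890 - -436\right)}{B - 1119} = \frac{2718 + \left(890 - -436\right)}{118 - 1119} = \frac{2718 + \left(890 + 436\right)}{-1001} = \left(2718 + 1326\right) \left(- \frac{1}{1001}\right) = 4044 \left(- \frac{1}{1001}\right) = - \frac{4044}{1001}$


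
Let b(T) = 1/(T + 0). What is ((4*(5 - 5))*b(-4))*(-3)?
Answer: 0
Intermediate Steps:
b(T) = 1/T
((4*(5 - 5))*b(-4))*(-3) = ((4*(5 - 5))/(-4))*(-3) = ((4*0)*(-¼))*(-3) = (0*(-¼))*(-3) = 0*(-3) = 0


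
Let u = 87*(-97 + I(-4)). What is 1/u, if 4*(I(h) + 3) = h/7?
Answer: -7/60987 ≈ -0.00011478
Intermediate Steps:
I(h) = -3 + h/28 (I(h) = -3 + (h/7)/4 = -3 + h/28)
u = -60987/7 (u = 87*(-97 + (-3 + (1/28)*(-4))) = 87*(-97 + (-3 - ⅐)) = 87*(-97 - 22/7) = 87*(-701/7) = -60987/7 ≈ -8712.4)
1/u = 1/(-60987/7) = -7/60987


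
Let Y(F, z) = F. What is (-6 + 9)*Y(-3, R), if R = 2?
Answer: -9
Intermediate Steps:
(-6 + 9)*Y(-3, R) = (-6 + 9)*(-3) = 3*(-3) = -9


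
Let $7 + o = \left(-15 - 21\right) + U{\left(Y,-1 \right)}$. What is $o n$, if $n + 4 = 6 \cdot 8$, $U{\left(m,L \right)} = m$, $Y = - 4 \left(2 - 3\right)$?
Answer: $-1716$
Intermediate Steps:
$Y = 4$ ($Y = \left(-4\right) \left(-1\right) = 4$)
$o = -39$ ($o = -7 + \left(\left(-15 - 21\right) + 4\right) = -7 + \left(-36 + 4\right) = -7 - 32 = -39$)
$n = 44$ ($n = -4 + 6 \cdot 8 = -4 + 48 = 44$)
$o n = \left(-39\right) 44 = -1716$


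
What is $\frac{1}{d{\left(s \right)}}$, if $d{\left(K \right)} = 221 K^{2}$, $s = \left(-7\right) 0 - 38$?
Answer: $\frac{1}{319124} \approx 3.1336 \cdot 10^{-6}$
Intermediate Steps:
$s = -38$ ($s = 0 - 38 = -38$)
$\frac{1}{d{\left(s \right)}} = \frac{1}{221 \left(-38\right)^{2}} = \frac{1}{221 \cdot 1444} = \frac{1}{319124}$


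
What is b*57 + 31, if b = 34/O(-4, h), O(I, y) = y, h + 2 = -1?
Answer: -615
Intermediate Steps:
h = -3 (h = -2 - 1 = -3)
b = -34/3 (b = 34/(-3) = 34*(-⅓) = -34/3 ≈ -11.333)
b*57 + 31 = -34/3*57 + 31 = -646 + 31 = -615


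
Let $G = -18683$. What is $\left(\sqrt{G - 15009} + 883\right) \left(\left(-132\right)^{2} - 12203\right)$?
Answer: $4610143 + 10442 i \sqrt{8423} \approx 4.6101 \cdot 10^{6} + 9.5833 \cdot 10^{5} i$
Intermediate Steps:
$\left(\sqrt{G - 15009} + 883\right) \left(\left(-132\right)^{2} - 12203\right) = \left(\sqrt{-18683 - 15009} + 883\right) \left(\left(-132\right)^{2} - 12203\right) = \left(\sqrt{-33692} + 883\right) \left(17424 - 12203\right) = \left(2 i \sqrt{8423} + 883\right) 5221 = \left(883 + 2 i \sqrt{8423}\right) 5221 = 4610143 + 10442 i \sqrt{8423}$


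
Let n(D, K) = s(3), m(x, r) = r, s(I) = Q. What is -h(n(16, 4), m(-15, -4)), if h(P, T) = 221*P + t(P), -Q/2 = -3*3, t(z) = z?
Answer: -3996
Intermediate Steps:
Q = 18 (Q = -(-6)*3 = -2*(-9) = 18)
s(I) = 18
n(D, K) = 18
h(P, T) = 222*P (h(P, T) = 221*P + P = 222*P)
-h(n(16, 4), m(-15, -4)) = -222*18 = -1*3996 = -3996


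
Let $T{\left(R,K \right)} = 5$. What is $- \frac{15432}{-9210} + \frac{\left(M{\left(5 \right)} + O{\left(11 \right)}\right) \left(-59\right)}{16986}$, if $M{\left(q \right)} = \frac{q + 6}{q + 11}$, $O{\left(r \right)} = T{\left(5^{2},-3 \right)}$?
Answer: $\frac{690766457}{417176160} \approx 1.6558$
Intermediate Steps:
$O{\left(r \right)} = 5$
$M{\left(q \right)} = \frac{6 + q}{11 + q}$
$- \frac{15432}{-9210} + \frac{\left(M{\left(5 \right)} + O{\left(11 \right)}\right) \left(-59\right)}{16986} = - \frac{15432}{-9210} + \frac{\left(\frac{6 + 5}{11 + 5} + 5\right) \left(-59\right)}{16986} = \left(-15432\right) \left(- \frac{1}{9210}\right) + \left(\frac{1}{16} \cdot 11 + 5\right) \left(-59\right) \frac{1}{16986} = \frac{2572}{1535} + \left(\frac{1}{16} \cdot 11 + 5\right) \left(-59\right) \frac{1}{16986} = \frac{2572}{1535} + \left(\frac{11}{16} + 5\right) \left(-59\right) \frac{1}{16986} = \frac{2572}{1535} + \frac{91}{16} \left(-59\right) \frac{1}{16986} = \frac{2572}{1535} - \frac{5369}{271776} = \frac{690766457}{417176160}$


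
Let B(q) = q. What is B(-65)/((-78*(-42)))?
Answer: -5/252 ≈ -0.019841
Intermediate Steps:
B(-65)/((-78*(-42))) = -65/((-78*(-42))) = -65/3276 = -65*1/3276 = -5/252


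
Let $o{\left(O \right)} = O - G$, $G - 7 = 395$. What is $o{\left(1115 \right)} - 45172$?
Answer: $-44459$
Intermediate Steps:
$G = 402$ ($G = 7 + 395 = 402$)
$o{\left(O \right)} = -402 + O$ ($o{\left(O \right)} = O - 402 = -402 + O$)
$o{\left(1115 \right)} - 45172 = \left(-402 + 1115\right) - 45172 = 713 - 45172 = -44459$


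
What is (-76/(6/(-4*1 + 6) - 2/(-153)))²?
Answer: 135210384/212521 ≈ 636.22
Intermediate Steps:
(-76/(6/(-4*1 + 6) - 2/(-153)))² = (-76/(6/(-4 + 6) - 2*(-1/153)))² = (-76/(6/2 + 2/153))² = (-76/(6*(½) + 2/153))² = (-76/(3 + 2/153))² = (-76/461/153)² = (-76*153/461)² = (-11628/461)² = 135210384/212521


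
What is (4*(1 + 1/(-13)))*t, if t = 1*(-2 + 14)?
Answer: 576/13 ≈ 44.308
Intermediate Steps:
t = 12 (t = 1*12 = 12)
(4*(1 + 1/(-13)))*t = (4*(1 + 1/(-13)))*12 = (4*(1 - 1/13))*12 = (4*(12/13))*12 = (48/13)*12 = 576/13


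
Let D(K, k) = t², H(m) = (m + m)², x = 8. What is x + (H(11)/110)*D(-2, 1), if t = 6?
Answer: 832/5 ≈ 166.40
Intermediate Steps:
H(m) = 4*m² (H(m) = (2*m)² = 4*m²)
D(K, k) = 36 (D(K, k) = 6² = 36)
x + (H(11)/110)*D(-2, 1) = 8 + ((4*11²)/110)*36 = 8 + ((4*121)*(1/110))*36 = 8 + (484*(1/110))*36 = 8 + (22/5)*36 = 8 + 792/5 = 832/5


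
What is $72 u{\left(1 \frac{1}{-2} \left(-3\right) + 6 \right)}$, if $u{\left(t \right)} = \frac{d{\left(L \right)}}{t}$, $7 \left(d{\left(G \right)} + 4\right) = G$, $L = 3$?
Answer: $- \frac{240}{7} \approx -34.286$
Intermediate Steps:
$d{\left(G \right)} = -4 + \frac{G}{7}$
$u{\left(t \right)} = - \frac{25}{7 t}$ ($u{\left(t \right)} = \frac{-4 + \frac{1}{7} \cdot 3}{t} = \frac{-4 + \frac{3}{7}}{t} = - \frac{25}{7 t}$)
$72 u{\left(1 \frac{1}{-2} \left(-3\right) + 6 \right)} = 72 \left(- \frac{25}{7 \left(1 \frac{1}{-2} \left(-3\right) + 6\right)}\right) = 72 \left(- \frac{25}{7 \left(1 \left(- \frac{1}{2}\right) \left(-3\right) + 6\right)}\right) = 72 \left(- \frac{25}{7 \left(\left(- \frac{1}{2}\right) \left(-3\right) + 6\right)}\right) = 72 \left(- \frac{25}{7 \left(\frac{3}{2} + 6\right)}\right) = 72 \left(- \frac{25}{7 \cdot \frac{15}{2}}\right) = 72 \left(\left(- \frac{25}{7}\right) \frac{2}{15}\right) = 72 \left(- \frac{10}{21}\right) = - \frac{240}{7}$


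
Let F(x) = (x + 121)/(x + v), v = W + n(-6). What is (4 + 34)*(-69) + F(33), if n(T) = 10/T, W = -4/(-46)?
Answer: -2836935/1084 ≈ -2617.1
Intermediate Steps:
W = 2/23 (W = -4*(-1/46) = 2/23 ≈ 0.086957)
v = -109/69 (v = 2/23 + 10/(-6) = 2/23 + 10*(-⅙) = 2/23 - 5/3 = -109/69 ≈ -1.5797)
F(x) = (121 + x)/(-109/69 + x) (F(x) = (x + 121)/(x - 109/69) = (121 + x)/(-109/69 + x))
(4 + 34)*(-69) + F(33) = (4 + 34)*(-69) + 69*(121 + 33)/(-109 + 69*33) = 38*(-69) + 69*154/(-109 + 2277) = -2622 + 69*154/2168 = -2622 + 69*(1/2168)*154 = -2622 + 5313/1084 = -2836935/1084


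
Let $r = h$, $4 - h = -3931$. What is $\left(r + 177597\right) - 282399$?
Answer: $-100867$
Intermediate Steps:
$h = 3935$ ($h = 4 - -3931 = 4 + 3931 = 3935$)
$r = 3935$
$\left(r + 177597\right) - 282399 = \left(3935 + 177597\right) - 282399 = 181532 - 282399 = -100867$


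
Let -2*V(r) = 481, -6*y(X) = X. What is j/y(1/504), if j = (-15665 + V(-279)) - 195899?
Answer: 640496808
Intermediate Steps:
y(X) = -X/6
V(r) = -481/2 (V(r) = -½*481 = -481/2)
j = -423609/2 (j = (-15665 - 481/2) - 195899 = -31811/2 - 195899 = -423609/2 ≈ -2.1180e+5)
j/y(1/504) = -423609/(2*((-⅙/504))) = -423609/(2*((-⅙*1/504))) = -423609/(2*(-1/3024)) = -423609/2*(-3024) = 640496808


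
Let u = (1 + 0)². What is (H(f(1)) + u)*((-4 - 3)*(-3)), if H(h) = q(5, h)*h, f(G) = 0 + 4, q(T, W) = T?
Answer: 441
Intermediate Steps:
u = 1 (u = 1² = 1)
f(G) = 4
H(h) = 5*h
(H(f(1)) + u)*((-4 - 3)*(-3)) = (5*4 + 1)*((-4 - 3)*(-3)) = (20 + 1)*(-7*(-3)) = 21*21 = 441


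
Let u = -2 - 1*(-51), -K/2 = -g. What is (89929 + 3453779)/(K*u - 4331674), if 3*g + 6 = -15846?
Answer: -590618/808251 ≈ -0.73074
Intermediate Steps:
g = -5284 (g = -2 + (⅓)*(-15846) = -2 - 5282 = -5284)
K = -10568 (K = -(-2)*(-5284) = -2*5284 = -10568)
u = 49 (u = -2 + 51 = 49)
(89929 + 3453779)/(K*u - 4331674) = (89929 + 3453779)/(-10568*49 - 4331674) = 3543708/(-517832 - 4331674) = 3543708/(-4849506) = 3543708*(-1/4849506) = -590618/808251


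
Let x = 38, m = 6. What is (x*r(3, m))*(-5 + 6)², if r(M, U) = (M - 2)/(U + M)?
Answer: 38/9 ≈ 4.2222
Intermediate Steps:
r(M, U) = (-2 + M)/(M + U)
(x*r(3, m))*(-5 + 6)² = (38*((-2 + 3)/(3 + 6)))*(-5 + 6)² = (38*(1/9))*1² = (38*((⅑)*1))*1 = (38*(⅑))*1 = (38/9)*1 = 38/9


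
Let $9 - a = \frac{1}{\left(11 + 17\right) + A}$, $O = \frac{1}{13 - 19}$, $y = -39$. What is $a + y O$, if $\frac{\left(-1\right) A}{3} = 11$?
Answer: $\frac{157}{10} \approx 15.7$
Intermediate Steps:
$A = -33$ ($A = \left(-3\right) 11 = -33$)
$O = - \frac{1}{6}$ ($O = \frac{1}{-6} = - \frac{1}{6} \approx -0.16667$)
$a = \frac{46}{5}$ ($a = 9 - \frac{1}{\left(11 + 17\right) - 33} = 9 - \frac{1}{28 - 33} = 9 - \frac{1}{-5} = 9 - - \frac{1}{5} = 9 + \frac{1}{5} = \frac{46}{5} \approx 9.2$)
$a + y O = \frac{46}{5} - - \frac{13}{2} = \frac{46}{5} + \frac{13}{2} = \frac{157}{10}$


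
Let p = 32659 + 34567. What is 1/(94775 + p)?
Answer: 1/162001 ≈ 6.1728e-6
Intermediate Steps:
p = 67226
1/(94775 + p) = 1/(94775 + 67226) = 1/162001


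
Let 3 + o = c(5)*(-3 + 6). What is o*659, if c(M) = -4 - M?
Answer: -19770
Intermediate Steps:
o = -30 (o = -3 + (-4 - 1*5)*(-3 + 6) = -3 + (-4 - 5)*3 = -3 - 9*3 = -3 - 27 = -30)
o*659 = -30*659 = -19770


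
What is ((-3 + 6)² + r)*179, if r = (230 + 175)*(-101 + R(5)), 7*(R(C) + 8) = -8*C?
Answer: -58202208/7 ≈ -8.3146e+6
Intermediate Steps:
R(C) = -8 - 8*C/7 (R(C) = -8 + (-8*C)/7 = -8 - 8*C/7)
r = -325215/7 (r = (230 + 175)*(-101 + (-8 - 8/7*5)) = 405*(-101 + (-8 - 40/7)) = 405*(-101 - 96/7) = 405*(-803/7) = -325215/7 ≈ -46459.)
((-3 + 6)² + r)*179 = ((-3 + 6)² - 325215/7)*179 = (3² - 325215/7)*179 = (9 - 325215/7)*179 = -325152/7*179 = -58202208/7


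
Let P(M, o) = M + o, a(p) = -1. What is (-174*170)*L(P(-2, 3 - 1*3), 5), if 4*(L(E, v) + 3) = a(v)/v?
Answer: 90219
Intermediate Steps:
L(E, v) = -3 - 1/(4*v) (L(E, v) = -3 + (-1/v)/4 = -3 - 1/(4*v))
(-174*170)*L(P(-2, 3 - 1*3), 5) = (-174*170)*(-3 - 1/4/5) = -29580*(-3 - 1/4*1/5) = -29580*(-3 - 1/20) = -29580*(-61/20) = 90219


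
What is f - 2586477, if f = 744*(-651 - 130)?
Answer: -3167541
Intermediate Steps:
f = -581064 (f = 744*(-781) = -581064)
f - 2586477 = -581064 - 2586477 = -3167541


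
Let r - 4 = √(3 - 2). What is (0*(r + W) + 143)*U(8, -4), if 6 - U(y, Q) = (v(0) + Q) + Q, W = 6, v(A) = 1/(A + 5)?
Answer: 9867/5 ≈ 1973.4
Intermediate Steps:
v(A) = 1/(5 + A)
U(y, Q) = 29/5 - 2*Q (U(y, Q) = 6 - ((1/(5 + 0) + Q) + Q) = 6 - ((1/5 + Q) + Q) = 6 - ((⅕ + Q) + Q) = 6 - (⅕ + 2*Q) = 6 + (-⅕ - 2*Q) = 29/5 - 2*Q)
r = 5 (r = 4 + √(3 - 2) = 4 + √1 = 4 + 1 = 5)
(0*(r + W) + 143)*U(8, -4) = (0*(5 + 6) + 143)*(29/5 - 2*(-4)) = (0*11 + 143)*(29/5 + 8) = (0 + 143)*(69/5) = 143*(69/5) = 9867/5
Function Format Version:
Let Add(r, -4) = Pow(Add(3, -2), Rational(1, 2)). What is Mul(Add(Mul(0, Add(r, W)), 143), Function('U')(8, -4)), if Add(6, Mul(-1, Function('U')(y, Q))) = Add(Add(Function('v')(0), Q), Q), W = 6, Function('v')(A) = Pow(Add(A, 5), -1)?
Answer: Rational(9867, 5) ≈ 1973.4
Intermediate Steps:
Function('v')(A) = Pow(Add(5, A), -1)
Function('U')(y, Q) = Add(Rational(29, 5), Mul(-2, Q)) (Function('U')(y, Q) = Add(6, Mul(-1, Add(Add(Pow(Add(5, 0), -1), Q), Q))) = Add(6, Mul(-1, Add(Add(Pow(5, -1), Q), Q))) = Add(6, Mul(-1, Add(Add(Rational(1, 5), Q), Q))) = Add(6, Mul(-1, Add(Rational(1, 5), Mul(2, Q)))) = Add(6, Add(Rational(-1, 5), Mul(-2, Q))) = Add(Rational(29, 5), Mul(-2, Q)))
r = 5 (r = Add(4, Pow(Add(3, -2), Rational(1, 2))) = Add(4, Pow(1, Rational(1, 2))) = Add(4, 1) = 5)
Mul(Add(Mul(0, Add(r, W)), 143), Function('U')(8, -4)) = Mul(Add(Mul(0, Add(5, 6)), 143), Add(Rational(29, 5), Mul(-2, -4))) = Mul(Add(Mul(0, 11), 143), Add(Rational(29, 5), 8)) = Mul(Add(0, 143), Rational(69, 5)) = Mul(143, Rational(69, 5)) = Rational(9867, 5)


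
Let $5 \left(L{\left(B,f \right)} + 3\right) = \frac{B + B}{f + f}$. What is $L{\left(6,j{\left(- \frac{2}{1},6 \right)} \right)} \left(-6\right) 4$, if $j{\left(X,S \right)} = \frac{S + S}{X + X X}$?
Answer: $\frac{336}{5} \approx 67.2$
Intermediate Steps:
$j{\left(X,S \right)} = \frac{2 S}{X + X^{2}}$
$L{\left(B,f \right)} = -3 + \frac{B}{5 f}$ ($L{\left(B,f \right)} = -3 + \frac{\left(B + B\right) \frac{1}{f + f}}{5} = -3 + \frac{2 B \frac{1}{2 f}}{5} = -3 + \frac{B \frac{1}{f}}{5} = -3 + \frac{B}{5 f}$)
$L{\left(6,j{\left(- \frac{2}{1},6 \right)} \right)} \left(-6\right) 4 = \left(-3 + \frac{1}{5} \cdot 6 \frac{1}{2 \cdot 6 \frac{1}{\left(-2\right) 1^{-1}} \frac{1}{1 - \frac{2}{1}}}\right) \left(-6\right) 4 = \left(-3 + \frac{1}{5} \cdot 6 \frac{1}{2 \cdot 6 \frac{1}{\left(-2\right) 1} \frac{1}{1 - 2}}\right) \left(-6\right) 4 = \left(-3 + \frac{1}{5} \cdot 6 \frac{1}{2 \cdot 6 \frac{1}{-2} \frac{1}{1 - 2}}\right) \left(-6\right) 4 = \left(-3 + \frac{1}{5} \cdot 6 \frac{1}{2 \cdot 6 \left(- \frac{1}{2}\right) \frac{1}{-1}}\right) \left(-6\right) 4 = \left(-3 + \frac{1}{5} \cdot 6 \frac{1}{2 \cdot 6 \left(- \frac{1}{2}\right) \left(-1\right)}\right) \left(-6\right) 4 = \left(-3 + \frac{1}{5} \cdot 6 \cdot \frac{1}{6}\right) \left(-6\right) 4 = \left(-3 + \frac{1}{5}\right) \left(-6\right) 4 = \left(- \frac{14}{5}\right) \left(-6\right) 4 = \frac{84}{5} \cdot 4 = \frac{336}{5}$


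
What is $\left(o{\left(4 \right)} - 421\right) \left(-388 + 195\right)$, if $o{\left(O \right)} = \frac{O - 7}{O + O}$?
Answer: $\frac{650603}{8} \approx 81325.0$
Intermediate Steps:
$o{\left(O \right)} = \frac{-7 + O}{2 O}$
$\left(o{\left(4 \right)} - 421\right) \left(-388 + 195\right) = \left(\frac{-7 + 4}{2 \cdot 4} - 421\right) \left(-388 + 195\right) = \left(\frac{1}{2} \cdot \frac{1}{4} \left(-3\right) - 421\right) \left(-193\right) = \left(- \frac{3}{8} - 421\right) \left(-193\right) = \left(- \frac{3371}{8}\right) \left(-193\right) = \frac{650603}{8}$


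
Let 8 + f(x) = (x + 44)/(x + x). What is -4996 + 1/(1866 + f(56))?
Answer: -260036776/52049 ≈ -4996.0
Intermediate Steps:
f(x) = -8 + (44 + x)/(2*x) (f(x) = -8 + (x + 44)/(x + x) = -8 + (44 + x)/((2*x)) = -8 + (44 + x)*(1/(2*x)) = -8 + (44 + x)/(2*x))
-4996 + 1/(1866 + f(56)) = -4996 + 1/(1866 + (-15/2 + 22/56)) = -4996 + 1/(1866 + (-15/2 + 22*(1/56))) = -4996 + 1/(1866 + (-15/2 + 11/28)) = -4996 + 1/(1866 - 199/28) = -4996 + 1/(52049/28) = -4996 + 28/52049 = -260036776/52049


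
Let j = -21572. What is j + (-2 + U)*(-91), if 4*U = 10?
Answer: -43235/2 ≈ -21618.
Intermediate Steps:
U = 5/2 (U = (¼)*10 = 5/2 ≈ 2.5000)
j + (-2 + U)*(-91) = -21572 + (-2 + 5/2)*(-91) = -21572 + (½)*(-91) = -21572 - 91/2 = -43235/2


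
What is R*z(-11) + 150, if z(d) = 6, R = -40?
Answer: -90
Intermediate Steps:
R*z(-11) + 150 = -40*6 + 150 = -240 + 150 = -90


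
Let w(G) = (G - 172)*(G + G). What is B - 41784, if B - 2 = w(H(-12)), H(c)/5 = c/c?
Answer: -43452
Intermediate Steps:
H(c) = 5 (H(c) = 5*(c/c) = 5*1 = 5)
w(G) = 2*G*(-172 + G) (w(G) = (-172 + G)*(2*G) = 2*G*(-172 + G))
B = -1668 (B = 2 + 2*5*(-172 + 5) = 2 + 2*5*(-167) = 2 - 1670 = -1668)
B - 41784 = -1668 - 41784 = -43452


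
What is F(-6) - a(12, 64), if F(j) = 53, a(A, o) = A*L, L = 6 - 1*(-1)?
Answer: -31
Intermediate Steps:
L = 7 (L = 6 + 1 = 7)
a(A, o) = 7*A (a(A, o) = A*7 = 7*A)
F(-6) - a(12, 64) = 53 - 7*12 = 53 - 1*84 = 53 - 84 = -31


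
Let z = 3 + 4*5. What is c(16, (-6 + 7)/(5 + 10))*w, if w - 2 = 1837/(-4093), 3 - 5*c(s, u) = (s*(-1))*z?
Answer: 2355479/20465 ≈ 115.10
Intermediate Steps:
z = 23 (z = 3 + 20 = 23)
c(s, u) = ⅗ + 23*s/5 (c(s, u) = ⅗ - s*(-1)*23/5 = ⅗ - (-s)*23/5 = ⅗ - (-23)*s/5 = ⅗ + 23*s/5)
w = 6349/4093 (w = 2 + 1837/(-4093) = 2 + 1837*(-1/4093) = 2 - 1837/4093 = 6349/4093 ≈ 1.5512)
c(16, (-6 + 7)/(5 + 10))*w = (⅗ + (23/5)*16)*(6349/4093) = (⅗ + 368/5)*(6349/4093) = (371/5)*(6349/4093) = 2355479/20465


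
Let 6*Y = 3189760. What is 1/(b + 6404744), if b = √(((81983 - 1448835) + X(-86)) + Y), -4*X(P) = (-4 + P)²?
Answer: 19214232/123062239628359 - I*√7535253/123062239628359 ≈ 1.5613e-7 - 2.2306e-11*I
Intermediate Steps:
Y = 1594880/3 (Y = (⅙)*3189760 = 1594880/3 ≈ 5.3163e+5)
X(P) = -(-4 + P)²/4
b = I*√7535253/3 (b = √(((81983 - 1448835) - (-4 - 86)²/4) + 1594880/3) = √((-1366852 - ¼*(-90)²) + 1594880/3) = √((-1366852 - ¼*8100) + 1594880/3) = √((-1366852 - 2025) + 1594880/3) = √(-1368877 + 1594880/3) = √(-2511751/3) = I*√7535253/3 ≈ 915.01*I)
1/(b + 6404744) = 1/(I*√7535253/3 + 6404744) = 1/(6404744 + I*√7535253/3)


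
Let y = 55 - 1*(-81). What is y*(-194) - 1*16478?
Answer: -42862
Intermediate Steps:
y = 136 (y = 55 + 81 = 136)
y*(-194) - 1*16478 = 136*(-194) - 1*16478 = -26384 - 16478 = -42862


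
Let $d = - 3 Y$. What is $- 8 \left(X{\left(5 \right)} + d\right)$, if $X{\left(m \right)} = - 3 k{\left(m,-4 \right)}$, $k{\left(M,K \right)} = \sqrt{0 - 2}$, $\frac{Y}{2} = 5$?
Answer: $240 + 24 i \sqrt{2} \approx 240.0 + 33.941 i$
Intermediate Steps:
$Y = 10$ ($Y = 2 \cdot 5 = 10$)
$k{\left(M,K \right)} = i \sqrt{2}$ ($k{\left(M,K \right)} = \sqrt{-2} = i \sqrt{2}$)
$X{\left(m \right)} = - 3 i \sqrt{2}$
$d = -30$ ($d = \left(-3\right) 10 = -30$)
$- 8 \left(X{\left(5 \right)} + d\right) = - 8 \left(- 3 i \sqrt{2} - 30\right) = - 8 \left(-30 - 3 i \sqrt{2}\right) = 240 + 24 i \sqrt{2}$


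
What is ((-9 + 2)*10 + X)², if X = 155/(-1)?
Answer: 50625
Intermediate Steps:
X = -155 (X = 155*(-1) = -155)
((-9 + 2)*10 + X)² = ((-9 + 2)*10 - 155)² = (-7*10 - 155)² = (-70 - 155)² = (-225)² = 50625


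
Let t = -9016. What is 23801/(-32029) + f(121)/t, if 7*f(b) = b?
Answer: -1506004221/2021414248 ≈ -0.74502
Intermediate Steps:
f(b) = b/7
23801/(-32029) + f(121)/t = 23801/(-32029) + ((⅐)*121)/(-9016) = 23801*(-1/32029) + (121/7)*(-1/9016) = -23801/32029 - 121/63112 = -1506004221/2021414248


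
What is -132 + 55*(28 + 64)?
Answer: 4928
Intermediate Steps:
-132 + 55*(28 + 64) = -132 + 55*92 = -132 + 5060 = 4928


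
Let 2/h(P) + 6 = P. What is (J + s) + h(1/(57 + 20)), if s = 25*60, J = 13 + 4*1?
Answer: 699183/461 ≈ 1516.7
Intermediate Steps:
h(P) = 2/(-6 + P)
J = 17 (J = 13 + 4 = 17)
s = 1500
(J + s) + h(1/(57 + 20)) = (17 + 1500) + 2/(-6 + 1/(57 + 20)) = 1517 + 2/(-6 + 1/77) = 1517 + 2/(-461/77) = 1517 + 2*(-77/461) = 1517 - 154/461 = 699183/461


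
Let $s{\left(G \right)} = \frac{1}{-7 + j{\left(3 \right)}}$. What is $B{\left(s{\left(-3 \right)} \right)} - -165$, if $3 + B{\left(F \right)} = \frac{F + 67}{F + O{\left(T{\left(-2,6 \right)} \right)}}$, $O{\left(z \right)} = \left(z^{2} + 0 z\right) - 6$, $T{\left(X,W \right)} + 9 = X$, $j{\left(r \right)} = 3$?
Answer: $\frac{24875}{153} \approx 162.58$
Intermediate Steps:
$T{\left(X,W \right)} = -9 + X$
$O{\left(z \right)} = -6 + z^{2}$ ($O{\left(z \right)} = \left(z^{2} + 0\right) - 6 = z^{2} - 6 = -6 + z^{2}$)
$s{\left(G \right)} = - \frac{1}{4}$ ($s{\left(G \right)} = \frac{1}{-7 + 3} = \frac{1}{-4} = - \frac{1}{4}$)
$B{\left(F \right)} = -3 + \frac{67 + F}{115 + F}$ ($B{\left(F \right)} = -3 + \frac{F + 67}{F - \left(6 - \left(-9 - 2\right)^{2}\right)} = -3 + \frac{67 + F}{F - \left(6 - \left(-11\right)^{2}\right)} = -3 + \frac{67 + F}{F + \left(-6 + 121\right)} = -3 + \frac{67 + F}{F + 115} = -3 + \frac{67 + F}{115 + F}$)
$B{\left(s{\left(-3 \right)} \right)} - -165 = \frac{2 \left(-139 - - \frac{1}{4}\right)}{115 - \frac{1}{4}} - -165 = \frac{2 \left(-139 + \frac{1}{4}\right)}{\frac{459}{4}} + 165 = 2 \cdot \frac{4}{459} \left(- \frac{555}{4}\right) + 165 = - \frac{370}{153} + 165 = \frac{24875}{153}$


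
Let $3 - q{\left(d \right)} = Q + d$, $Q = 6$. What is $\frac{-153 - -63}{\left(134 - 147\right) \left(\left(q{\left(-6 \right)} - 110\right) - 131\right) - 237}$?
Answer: $- \frac{90}{2857} \approx -0.031502$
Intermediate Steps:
$q{\left(d \right)} = -3 - d$ ($q{\left(d \right)} = 3 - \left(6 + d\right) = -3 - d$)
$\frac{-153 - -63}{\left(134 - 147\right) \left(\left(q{\left(-6 \right)} - 110\right) - 131\right) - 237} = \frac{-153 - -63}{\left(134 - 147\right) \left(\left(\left(-3 - -6\right) - 110\right) - 131\right) - 237} = \frac{-153 + \left(72 - 9\right)}{- 13 \left(\left(\left(-3 + 6\right) - 110\right) - 131\right) - 237} = \frac{-153 + 63}{- 13 \left(\left(3 - 110\right) - 131\right) - 237} = - \frac{90}{- 13 \left(-107 - 131\right) - 237} = - \frac{90}{\left(-13\right) \left(-238\right) - 237} = - \frac{90}{3094 - 237} = - \frac{90}{2857}$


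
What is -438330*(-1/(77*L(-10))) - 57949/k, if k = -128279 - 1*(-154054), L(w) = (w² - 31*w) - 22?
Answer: 4783335713/385026950 ≈ 12.423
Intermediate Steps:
L(w) = -22 + w² - 31*w
k = 25775 (k = -128279 + 154054 = 25775)
-438330*(-1/(77*L(-10))) - 57949/k = -438330*(-1/(77*(-22 + (-10)² - 31*(-10)))) - 57949/25775 = -438330*(-1/(77*(-22 + 100 + 310))) - 57949*1/25775 = -438330/((-77*388)) - 57949/25775 = -438330/(-29876) - 57949/25775 = -438330*(-1/29876) - 57949/25775 = 219165/14938 - 57949/25775 = 4783335713/385026950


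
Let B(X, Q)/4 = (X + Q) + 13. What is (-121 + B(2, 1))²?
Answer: 3249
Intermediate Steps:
B(X, Q) = 52 + 4*Q + 4*X (B(X, Q) = 4*((X + Q) + 13) = 4*((Q + X) + 13) = 4*(13 + Q + X) = 52 + 4*Q + 4*X)
(-121 + B(2, 1))² = (-121 + (52 + 4*1 + 4*2))² = (-121 + (52 + 4 + 8))² = (-121 + 64)² = (-57)² = 3249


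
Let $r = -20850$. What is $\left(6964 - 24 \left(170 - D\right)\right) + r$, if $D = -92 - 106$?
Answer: $-22718$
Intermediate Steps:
$D = -198$ ($D = -92 - 106 = -198$)
$\left(6964 - 24 \left(170 - D\right)\right) + r = \left(6964 - 24 \left(170 - -198\right)\right) - 20850 = \left(6964 - 24 \left(170 + 198\right)\right) - 20850 = \left(6964 - 8832\right) - 20850 = -1868 - 20850 = -22718$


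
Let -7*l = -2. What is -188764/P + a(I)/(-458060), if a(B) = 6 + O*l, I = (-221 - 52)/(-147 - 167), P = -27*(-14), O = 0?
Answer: -21616310027/43286670 ≈ -499.38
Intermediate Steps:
l = 2/7 (l = -1/7*(-2) = 2/7 ≈ 0.28571)
P = 378
I = 273/314 (I = -273/(-314) = -273*(-1/314) = 273/314 ≈ 0.86943)
a(B) = 6 (a(B) = 6 + 0*(2/7) = 6 + 0 = 6)
-188764/P + a(I)/(-458060) = -188764/378 + 6/(-458060) = -188764*1/378 + 6*(-1/458060) = -94382/189 - 3/229030 = -21616310027/43286670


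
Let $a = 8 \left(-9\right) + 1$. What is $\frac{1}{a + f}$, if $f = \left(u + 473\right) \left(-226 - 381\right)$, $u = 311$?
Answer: $- \frac{1}{475959} \approx -2.101 \cdot 10^{-6}$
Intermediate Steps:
$f = -475888$ ($f = \left(311 + 473\right) \left(-226 - 381\right) = 784 \left(-607\right) = -475888$)
$a = -71$ ($a = -72 + 1 = -71$)
$\frac{1}{a + f} = \frac{1}{-71 - 475888} = \frac{1}{-475959} = - \frac{1}{475959}$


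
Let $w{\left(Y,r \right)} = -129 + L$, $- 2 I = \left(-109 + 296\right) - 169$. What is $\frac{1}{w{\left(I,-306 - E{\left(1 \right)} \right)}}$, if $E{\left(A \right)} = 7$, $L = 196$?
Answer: $\frac{1}{67} \approx 0.014925$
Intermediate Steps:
$I = -9$ ($I = - \frac{\left(-109 + 296\right) - 169}{2} = - \frac{187 - 169}{2} = \left(- \frac{1}{2}\right) 18 = -9$)
$w{\left(Y,r \right)} = 67$ ($w{\left(Y,r \right)} = -129 + 196 = 67$)
$\frac{1}{w{\left(I,-306 - E{\left(1 \right)} \right)}} = \frac{1}{67}$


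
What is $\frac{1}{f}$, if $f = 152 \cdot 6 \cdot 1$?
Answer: $\frac{1}{912} \approx 0.0010965$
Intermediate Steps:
$f = 912$ ($f = 912 \cdot 1 = 912$)
$\frac{1}{f} = \frac{1}{912}$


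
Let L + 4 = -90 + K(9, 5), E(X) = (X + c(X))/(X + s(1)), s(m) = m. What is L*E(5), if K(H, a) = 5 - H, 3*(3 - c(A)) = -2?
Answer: -1274/9 ≈ -141.56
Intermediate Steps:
c(A) = 11/3 (c(A) = 3 - 1/3*(-2) = 3 + 2/3 = 11/3)
E(X) = (11/3 + X)/(1 + X) (E(X) = (X + 11/3)/(X + 1) = (11/3 + X)/(1 + X))
L = -98 (L = -4 + (-90 + (5 - 1*9)) = -4 + (-90 + (5 - 9)) = -4 + (-90 - 4) = -4 - 94 = -98)
L*E(5) = -98*(11/3 + 5)/(1 + 5) = -98*26/(6*3) = -49*26/(3*3) = -98*13/9 = -1274/9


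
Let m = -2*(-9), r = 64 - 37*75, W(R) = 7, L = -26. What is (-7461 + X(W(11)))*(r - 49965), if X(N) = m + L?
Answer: 393437044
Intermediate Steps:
r = -2711 (r = 64 - 2775 = -2711)
m = 18
X(N) = -8 (X(N) = 18 - 26 = -8)
(-7461 + X(W(11)))*(r - 49965) = (-7461 - 8)*(-2711 - 49965) = -7469*(-52676) = 393437044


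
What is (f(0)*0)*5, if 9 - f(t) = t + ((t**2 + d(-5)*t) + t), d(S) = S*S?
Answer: 0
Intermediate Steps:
d(S) = S**2
f(t) = 9 - t**2 - 27*t (f(t) = 9 - (t + ((t**2 + (-5)**2*t) + t)) = 9 - (t + ((t**2 + 25*t) + t)) = 9 - (t + (t**2 + 26*t)) = 9 - (t**2 + 27*t) = 9 + (-t**2 - 27*t) = 9 - t**2 - 27*t)
(f(0)*0)*5 = ((9 - 1*0**2 - 27*0)*0)*5 = ((9 - 1*0 + 0)*0)*5 = ((9 + 0 + 0)*0)*5 = (9*0)*5 = 0*5 = 0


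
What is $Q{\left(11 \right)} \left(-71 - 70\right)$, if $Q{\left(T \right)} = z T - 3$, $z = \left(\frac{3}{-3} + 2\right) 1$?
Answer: $-1128$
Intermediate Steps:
$z = 1$ ($z = \left(3 \left(- \frac{1}{3}\right) + 2\right) 1 = \left(-1 + 2\right) 1 = 1 \cdot 1 = 1$)
$Q{\left(T \right)} = -3 + T$ ($Q{\left(T \right)} = 1 T - 3 = T - 3 = -3 + T$)
$Q{\left(11 \right)} \left(-71 - 70\right) = \left(-3 + 11\right) \left(-71 - 70\right) = 8 \left(-141\right) = -1128$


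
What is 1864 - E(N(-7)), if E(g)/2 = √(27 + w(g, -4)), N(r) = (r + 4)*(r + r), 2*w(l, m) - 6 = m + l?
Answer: 1850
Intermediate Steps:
w(l, m) = 3 + l/2 + m/2 (w(l, m) = 3 + (m + l)/2 = 3 + (l + m)/2 = 3 + (l/2 + m/2) = 3 + l/2 + m/2)
N(r) = 2*r*(4 + r) (N(r) = (4 + r)*(2*r) = 2*r*(4 + r))
E(g) = 2*√(28 + g/2) (E(g) = 2*√(27 + (3 + g/2 + (½)*(-4))) = 2*√(27 + (3 + g/2 - 2)) = 2*√(27 + (1 + g/2)) = 2*√(28 + g/2))
1864 - E(N(-7)) = 1864 - √(112 + 2*(2*(-7)*(4 - 7))) = 1864 - √(112 + 2*(2*(-7)*(-3))) = 1864 - √(112 + 2*42) = 1864 - √(112 + 84) = 1864 - √196 = 1864 - 1*14 = 1864 - 14 = 1850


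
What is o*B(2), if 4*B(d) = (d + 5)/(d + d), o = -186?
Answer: -651/8 ≈ -81.375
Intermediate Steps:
B(d) = (5 + d)/(8*d) (B(d) = ((d + 5)/(d + d))/4 = ((5 + d)/((2*d)))/4 = ((5 + d)*(1/(2*d)))/4 = ((5 + d)/(2*d))/4 = (5 + d)/(8*d))
o*B(2) = -93*(5 + 2)/(4*2) = -93*7/(4*2) = -186*7/16 = -651/8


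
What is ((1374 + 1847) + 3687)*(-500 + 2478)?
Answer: 13664024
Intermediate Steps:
((1374 + 1847) + 3687)*(-500 + 2478) = (3221 + 3687)*1978 = 6908*1978 = 13664024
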